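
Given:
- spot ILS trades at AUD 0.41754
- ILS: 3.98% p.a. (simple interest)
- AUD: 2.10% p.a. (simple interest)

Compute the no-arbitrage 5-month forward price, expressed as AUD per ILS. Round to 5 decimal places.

0.41432

T = 5/12 years.
AUD accumulates by 1 + 0.0210×5/12 = 1.008750.
ILS growth factor: 1 + 0.0398×5/12 = 1.0165833.
So F = 0.41754 × 1.008750 / 1.0165833 = 0.4143226 (AUD/ILS).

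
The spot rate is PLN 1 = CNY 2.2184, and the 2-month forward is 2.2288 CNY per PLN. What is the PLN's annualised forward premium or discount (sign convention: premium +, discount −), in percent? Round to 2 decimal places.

+2.81%

T = 2/12 years.
(F − S)/S = (2.2288 − 2.2184)/2.2184 = 0.0046881.
Per annum: 0.0046881 / (2/12) = 0.028129 = 2.81%.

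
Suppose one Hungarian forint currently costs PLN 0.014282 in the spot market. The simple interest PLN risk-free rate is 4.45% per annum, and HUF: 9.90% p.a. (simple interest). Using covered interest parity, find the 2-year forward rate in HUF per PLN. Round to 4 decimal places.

T = 2 years.
PLN accumulates by 1 + 0.0445×2 = 1.089000.
HUF accumulates by 1 + 0.0990×2 = 1.198000.
So F = 0.014282 × 1.089000 / 1.198000 = 0.012982553 (PLN/HUF).
Invert for HUF per PLN: 1 / 0.012982553 = 77.0265.

77.0265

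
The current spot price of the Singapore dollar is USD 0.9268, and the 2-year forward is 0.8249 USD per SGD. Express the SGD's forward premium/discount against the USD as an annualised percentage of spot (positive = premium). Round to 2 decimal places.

-5.50%

T = 2 years.
SGD trades forward at -10.99482% vs spot over the period.
Annualise by dividing by T: -0.1099482 / 2 = -0.054974 → -5.50%.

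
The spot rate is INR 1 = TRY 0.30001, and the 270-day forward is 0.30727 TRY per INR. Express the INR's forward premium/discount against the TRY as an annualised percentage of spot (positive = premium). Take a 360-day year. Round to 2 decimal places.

T = 270/360 years.
INR trades forward at +2.41992% vs spot over the period.
Annualise by dividing by T: 0.0241992 / (270/360) = 0.032266 → 3.23%.

+3.23%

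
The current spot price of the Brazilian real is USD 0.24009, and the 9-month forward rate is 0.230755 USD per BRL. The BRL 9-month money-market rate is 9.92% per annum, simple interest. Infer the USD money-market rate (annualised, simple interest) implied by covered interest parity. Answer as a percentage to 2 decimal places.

4.35%

T = 9/12 years.
CIP gives F = S · g_USD/g_BRL, so g_USD/g_BRL = 0.230755/0.24009 = 0.9611187.
The BRL side grows by 1 + 0.0992×9/12 = 1.074400.
So the USD growth factor = 1.0326259.
(1.0326259 − 1)/T = 0.043501, i.e. 4.35%.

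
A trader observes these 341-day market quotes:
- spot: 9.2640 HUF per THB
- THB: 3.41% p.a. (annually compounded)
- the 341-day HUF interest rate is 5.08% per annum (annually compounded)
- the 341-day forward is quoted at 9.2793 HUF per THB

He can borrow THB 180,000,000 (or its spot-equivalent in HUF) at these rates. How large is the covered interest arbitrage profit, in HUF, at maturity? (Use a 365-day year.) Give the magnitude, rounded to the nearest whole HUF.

T = 341/365 years.
Invest the THB and cover forward: 180,000,000 × 1.031822517759 × 9.2793 = HUF 1,723,426,324.03.
Convert at spot and invest in HUF: 180,000,000 × 9.2640 × 1.047381855848 = HUF 1,746,530,192.26.
The quoted forward undervalues THB, so borrow THB, convert to HUF at spot, deposit the HUF at 5.08%, and buy THB forward at 9.2793 to cover the loan.
Arbitrage profit = |1,723,426,324.03 − 1,746,530,192.26| = HUF 23,103,868.

HUF 23,103,868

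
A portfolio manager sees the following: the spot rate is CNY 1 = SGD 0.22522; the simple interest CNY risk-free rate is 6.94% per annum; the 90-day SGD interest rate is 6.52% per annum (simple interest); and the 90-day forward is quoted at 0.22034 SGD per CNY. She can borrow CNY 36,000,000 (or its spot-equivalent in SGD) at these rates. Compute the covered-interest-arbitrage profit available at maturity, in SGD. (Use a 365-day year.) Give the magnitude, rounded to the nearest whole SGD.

SGD 170,290

T = 90/365 years.
Keep in CNY, deliver into the forward: 36,000,000·1.017112329·0.22034 = SGD 8,067,979.10.
Swap to SGD now, deposit: 36,000,000·0.22522·1.016076712 = SGD 8,238,268.69.
The quoted forward undervalues CNY, so borrow CNY, convert to SGD at spot, deposit the SGD at 6.52%, and buy CNY forward at 0.22034 to cover the loan.
The gap between the two covered legs is SGD 170,290.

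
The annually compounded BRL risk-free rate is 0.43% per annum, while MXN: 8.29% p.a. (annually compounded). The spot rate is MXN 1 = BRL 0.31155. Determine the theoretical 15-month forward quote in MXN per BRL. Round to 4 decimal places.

T = 15/12 years.
BRL accumulates by (1 + 0.0043)^(15/12) = 1.0053779.
MXN accumulates by (1 + 0.0829)^(15/12) = 1.1046773.
Forward (BRL per MXN) = 0.31155 × 1.0053779 / 1.1046773 = 0.2835448.
Quoted the other way: 1/0.2835448 = 3.5268 MXN per BRL.

3.5268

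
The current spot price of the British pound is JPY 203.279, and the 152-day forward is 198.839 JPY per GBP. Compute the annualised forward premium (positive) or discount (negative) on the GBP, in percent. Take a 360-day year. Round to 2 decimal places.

-5.17%

T = 152/360 years.
(F − S)/S = (198.839 − 203.279)/203.279 = -0.0218419.
Annualise by dividing by T: -0.0218419 / (152/360) = -0.051731 → -5.17%.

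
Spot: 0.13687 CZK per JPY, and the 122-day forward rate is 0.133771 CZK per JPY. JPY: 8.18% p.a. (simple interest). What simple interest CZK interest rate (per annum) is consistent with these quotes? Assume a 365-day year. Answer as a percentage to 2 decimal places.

1.22%

T = 122/365 years.
F/S = 0.133771/0.13687 = 0.9773581 = (growth of CZK) / (growth of JPY).
The JPY side grows by 1 + 0.0818×122/365 = 1.0273414.
That pins the CZK growth at 1.0040804.
(1.0040804 − 1)/T = 0.012208, i.e. 1.22%.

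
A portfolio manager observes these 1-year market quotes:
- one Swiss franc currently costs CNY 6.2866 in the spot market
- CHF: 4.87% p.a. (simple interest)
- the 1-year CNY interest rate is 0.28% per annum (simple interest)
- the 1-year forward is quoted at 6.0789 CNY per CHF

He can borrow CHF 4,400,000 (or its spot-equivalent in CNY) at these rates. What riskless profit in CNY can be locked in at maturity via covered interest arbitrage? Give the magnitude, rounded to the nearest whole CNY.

CNY 311,256

T = 1 year.
Keep in CHF, deliver into the forward: 4,400,000·1.048700·6.0789 = CNY 28,049,746.69.
Swap to CNY now, deposit: 4,400,000·6.2866·1.002800 = CNY 27,738,490.91.
The quoted forward overvalues CHF, so borrow CNY, buy CHF at spot, deposit the CHF at 4.87%, and sell the proceeds forward at 6.0789.
Arbitrage profit = |28,049,746.69 − 27,738,490.91| = CNY 311,256.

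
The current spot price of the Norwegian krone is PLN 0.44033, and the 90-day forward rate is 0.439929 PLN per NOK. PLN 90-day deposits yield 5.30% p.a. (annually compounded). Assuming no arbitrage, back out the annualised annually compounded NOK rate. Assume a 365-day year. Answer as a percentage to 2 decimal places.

T = 90/365 years.
F/S = 0.439929/0.44033 = 0.9990893 = (growth of PLN) / (growth of NOK).
PLN growth factor: (1 + 0.0530)^(90/365) = 1.0128154.
So the NOK growth factor = 1.0137386.
r = 1.0137386^(365/90) − 1 = 0.056898 → 5.69%.

5.69%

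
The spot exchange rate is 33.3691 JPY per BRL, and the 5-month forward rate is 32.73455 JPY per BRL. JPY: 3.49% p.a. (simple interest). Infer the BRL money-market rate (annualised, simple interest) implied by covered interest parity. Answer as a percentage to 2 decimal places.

T = 5/12 years.
CIP gives F = S · g_JPY/g_BRL, so g_JPY/g_BRL = 32.73455/33.3691 = 0.9809839.
JPY growth factor: 1 + 0.0349×5/12 = 1.0145417.
So the BRL growth factor = 1.0342083.
(1.0342083 − 1)/T = 0.082100, i.e. 8.21%.

8.21%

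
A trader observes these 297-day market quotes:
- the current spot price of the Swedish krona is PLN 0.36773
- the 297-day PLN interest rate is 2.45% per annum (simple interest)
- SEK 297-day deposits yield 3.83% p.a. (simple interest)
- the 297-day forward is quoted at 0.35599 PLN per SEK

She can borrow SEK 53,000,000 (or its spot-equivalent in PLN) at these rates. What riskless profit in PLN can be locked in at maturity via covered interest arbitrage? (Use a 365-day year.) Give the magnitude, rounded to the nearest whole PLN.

PLN 422,761

T = 297/365 years.
Keep in SEK, deliver into the forward: 53,000,000·1.0311646575·0.35599 = PLN 19,455,468.24.
Swap to PLN now, deposit: 53,000,000·0.36773·1.0199356164 = PLN 19,878,228.98.
The quoted forward undervalues SEK, so borrow SEK, convert to PLN at spot, deposit the PLN at 2.45%, and buy SEK forward at 0.35599 to cover the loan.
Arbitrage profit = |19,455,468.24 − 19,878,228.98| = PLN 422,761.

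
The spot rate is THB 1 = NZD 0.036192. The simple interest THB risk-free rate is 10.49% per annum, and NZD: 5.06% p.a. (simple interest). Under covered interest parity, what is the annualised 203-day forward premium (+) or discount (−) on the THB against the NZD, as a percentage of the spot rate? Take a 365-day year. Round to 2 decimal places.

-5.13%

T = 203/365 years.
F = S · g_NZD/g_THB = 0.036192 × 1.0281419/1.0583416 = 0.035159264.
(F − S)/S ÷ T = (0.035159264 − 0.036192)/0.036192/(203/365) = -0.051307 → -5.13%.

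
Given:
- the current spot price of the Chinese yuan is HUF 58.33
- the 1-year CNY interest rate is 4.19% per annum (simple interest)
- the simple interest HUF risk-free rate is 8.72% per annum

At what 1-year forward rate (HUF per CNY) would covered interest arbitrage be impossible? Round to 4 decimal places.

T = 1 year.
HUF growth factor: 1 + 0.0872×1 = 1.087200.
Growth of 1 CNY over T: 1 + 0.0419×1 = 1.041900.
Forward (HUF per CNY) = 58.33 × 1.087200 / 1.041900 = 60.866087.

60.8661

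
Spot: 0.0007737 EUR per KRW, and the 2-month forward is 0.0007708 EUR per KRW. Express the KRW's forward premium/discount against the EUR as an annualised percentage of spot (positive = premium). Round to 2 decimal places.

-2.25%

T = 2/12 years.
Period premium: (0.0007708 − 0.0007737)/0.0007737 = -0.0037482.
×(1/T) gives -2.25% p.a.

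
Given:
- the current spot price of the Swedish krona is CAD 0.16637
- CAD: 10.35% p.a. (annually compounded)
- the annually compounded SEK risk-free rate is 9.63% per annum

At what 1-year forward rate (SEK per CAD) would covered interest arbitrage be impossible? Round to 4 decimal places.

T = 1 year.
CAD growth factor: (1 + 0.1035)^1 = 1.103500.
SEK accumulates by (1 + 0.0963)^1 = 1.096300.
CIP: F = S · (grow CAD)/(grow SEK) = 0.16637 × 1.103500/1.096300 = 0.1674626 CAD per SEK.
Invert for SEK per CAD: 1 / 0.1674626 = 5.9715.

5.9715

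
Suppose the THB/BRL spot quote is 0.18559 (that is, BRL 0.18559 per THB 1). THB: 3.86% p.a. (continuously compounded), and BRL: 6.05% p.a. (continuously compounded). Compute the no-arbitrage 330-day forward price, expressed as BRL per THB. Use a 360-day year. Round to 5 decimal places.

T = 330/360 years.
BRL accumulates by e^(0.0605×330/360) = 1.057025.
Growth of 1 THB over T: e^(0.0386×330/360) = 1.0360168.
Forward (BRL per THB) = 0.18559 × 1.057025 / 1.0360168 = 0.1893534.

0.18935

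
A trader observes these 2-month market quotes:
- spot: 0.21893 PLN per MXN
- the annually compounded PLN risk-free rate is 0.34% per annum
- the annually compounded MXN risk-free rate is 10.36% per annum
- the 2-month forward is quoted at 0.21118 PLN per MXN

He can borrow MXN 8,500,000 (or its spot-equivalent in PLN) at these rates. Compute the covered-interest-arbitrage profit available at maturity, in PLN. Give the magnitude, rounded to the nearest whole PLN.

PLN 37,193

T = 2/12 years.
Invest the MXN and cover forward: 8,500,000 × 1.016565302 × 0.21118 = PLN 1,824,765.21.
Convert at spot and invest in PLN: 8,500,000 × 0.21893 × 1.000565866 = PLN 1,861,958.02.
The quoted forward undervalues MXN, so borrow MXN, convert to PLN at spot, deposit the PLN at 0.34%, and buy MXN forward at 0.21118 to cover the loan.
Arbitrage profit = |1,824,765.21 − 1,861,958.02| = PLN 37,193.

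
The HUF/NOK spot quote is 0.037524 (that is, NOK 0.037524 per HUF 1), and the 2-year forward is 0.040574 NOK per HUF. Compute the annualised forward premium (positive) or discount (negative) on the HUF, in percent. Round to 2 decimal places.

+4.06%

T = 2 years.
(F − S)/S = (0.040574 − 0.037524)/0.037524 = 0.0812813.
Per annum: 0.0812813 / 2 = 0.040641 = 4.06%.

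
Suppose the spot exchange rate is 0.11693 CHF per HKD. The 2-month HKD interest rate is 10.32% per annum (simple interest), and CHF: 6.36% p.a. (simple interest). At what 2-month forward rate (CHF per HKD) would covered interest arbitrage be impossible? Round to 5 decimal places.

0.11617

T = 2/12 years.
CHF growth factor: 1 + 0.0636×2/12 = 1.010600.
Growth of 1 HKD over T: 1 + 0.1032×2/12 = 1.017200.
So F = 0.11693 × 1.010600 / 1.017200 = 0.1161713 (CHF/HKD).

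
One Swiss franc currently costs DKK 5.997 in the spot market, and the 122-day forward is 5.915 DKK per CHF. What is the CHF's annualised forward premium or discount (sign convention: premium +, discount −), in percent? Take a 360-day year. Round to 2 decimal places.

T = 122/360 years.
Period premium: (5.915 − 5.997)/5.997 = -0.0136735.
Per annum: -0.0136735 / (122/360) = -0.040348 = -4.03%.

-4.03%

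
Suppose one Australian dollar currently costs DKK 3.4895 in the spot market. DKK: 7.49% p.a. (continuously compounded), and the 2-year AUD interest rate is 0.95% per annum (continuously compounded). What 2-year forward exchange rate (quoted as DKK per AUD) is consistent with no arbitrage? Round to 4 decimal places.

T = 2 years.
Growth of 1 DKK over T: e^(0.0749×2) = 1.1616019.
AUD growth factor: e^(0.0095×2) = 1.0191816.
CIP: F = S · (grow DKK)/(grow AUD) = 3.4895 × 1.1616019/1.0191816 = 3.977122 DKK per AUD.

3.9771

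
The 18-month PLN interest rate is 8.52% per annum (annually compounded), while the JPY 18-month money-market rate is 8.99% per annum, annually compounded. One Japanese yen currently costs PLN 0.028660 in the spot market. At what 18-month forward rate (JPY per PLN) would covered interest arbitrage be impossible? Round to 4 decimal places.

T = 18/12 years.
PLN growth factor: (1 + 0.0852)^(18/12) = 1.13048467.
JPY growth factor: (1 + 0.0899)^(18/12) = 1.13783681.
So F = 0.02866 × 1.13048467 / 1.13783681 = 0.028474813 (PLN/JPY).
Quoted the other way: 1/0.028474813 = 35.1188 JPY per PLN.

35.1188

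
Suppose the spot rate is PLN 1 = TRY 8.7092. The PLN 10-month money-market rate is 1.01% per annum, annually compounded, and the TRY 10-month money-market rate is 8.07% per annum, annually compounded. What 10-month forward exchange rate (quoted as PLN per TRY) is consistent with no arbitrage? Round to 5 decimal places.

0.10854

T = 10/12 years.
TRY growth factor: (1 + 0.0807)^(10/12) = 1.0668113.
Growth of 1 PLN over T: (1 + 0.0101)^(10/12) = 1.0084096.
CIP: F = S · (grow TRY)/(grow PLN) = 8.7092 × 1.0668113/1.0084096 = 9.213590 TRY per PLN.
Invert for PLN per TRY: 1 / 9.213590 = 0.10854.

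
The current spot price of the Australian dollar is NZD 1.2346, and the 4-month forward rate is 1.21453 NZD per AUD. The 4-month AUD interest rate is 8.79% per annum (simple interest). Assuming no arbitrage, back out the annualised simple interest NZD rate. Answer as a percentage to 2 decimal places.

T = 4/12 years.
By CIP, F/S equals the NZD-to-AUD growth ratio: 1.21453/1.2346 = 0.9837437.
The AUD side grows by 1 + 0.0879×4/12 = 1.029300.
That pins the NZD growth at 1.0125674.
(1.0125674 − 1)/T = 0.037702, i.e. 3.77%.

3.77%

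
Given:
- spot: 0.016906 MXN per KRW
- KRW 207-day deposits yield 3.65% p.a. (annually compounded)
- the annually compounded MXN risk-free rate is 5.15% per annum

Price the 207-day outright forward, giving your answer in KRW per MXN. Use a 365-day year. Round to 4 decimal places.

58.6706

T = 207/365 years.
MXN accumulates by (1 + 0.0515)^(207/365) = 1.02888906.
KRW accumulates by (1 + 0.0365)^(207/365) = 1.02053926.
CIP: F = S · (grow MXN)/(grow KRW) = 0.016906 × 1.02888906/1.02053926 = 0.017044321 MXN per KRW.
Quoted the other way: 1/0.017044321 = 58.6706 KRW per MXN.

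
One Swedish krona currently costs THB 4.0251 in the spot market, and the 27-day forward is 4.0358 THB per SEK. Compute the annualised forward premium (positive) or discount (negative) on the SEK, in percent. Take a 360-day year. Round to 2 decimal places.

+3.54%

T = 27/360 years.
SEK trades forward at +0.26583% vs spot over the period.
×(1/T) gives 3.54% p.a.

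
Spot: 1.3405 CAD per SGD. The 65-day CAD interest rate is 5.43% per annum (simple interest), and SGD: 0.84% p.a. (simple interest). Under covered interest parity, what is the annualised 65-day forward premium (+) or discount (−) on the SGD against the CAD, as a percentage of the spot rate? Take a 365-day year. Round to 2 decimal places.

T = 65/365 years.
No-arbitrage forward: 1.3405 × 1.0096699 / 1.0014959 = 1.3514409 CAD/SGD.
Annualised premium = (F − S)/S × (1/T) = (1.3514409 − 1.3405)/1.3405 ÷ (65/365) = 4.58%.

+4.58%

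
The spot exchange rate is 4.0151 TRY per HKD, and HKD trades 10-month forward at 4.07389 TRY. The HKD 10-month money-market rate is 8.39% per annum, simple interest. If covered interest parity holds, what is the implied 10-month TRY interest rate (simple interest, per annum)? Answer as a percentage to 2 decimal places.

10.27%

T = 10/12 years.
CIP gives F = S · g_TRY/g_HKD, so g_TRY/g_HKD = 4.07389/4.0151 = 1.0146422.
The HKD side grows by 1 + 0.0839×10/12 = 1.0699167.
That pins the TRY growth at 1.0855826.
r = (1.0855826 − 1)/(10/12) = 0.102699 → 10.27%.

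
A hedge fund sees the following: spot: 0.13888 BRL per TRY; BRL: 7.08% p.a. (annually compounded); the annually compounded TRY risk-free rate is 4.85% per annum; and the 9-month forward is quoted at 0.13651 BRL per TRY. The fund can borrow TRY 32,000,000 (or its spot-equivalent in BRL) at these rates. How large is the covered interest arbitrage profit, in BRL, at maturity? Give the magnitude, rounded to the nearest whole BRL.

BRL 151,842

T = 9/12 years.
Route A — deposit TRY, sell forward: 32,000,000 × 1.036158815 × 0.13651 = BRL 4,526,273.27.
Route B — convert at spot, deposit BRL: 32,000,000 × 0.13888 × 1.0526434 = BRL 4,678,115.69.
The quoted forward undervalues TRY, so borrow TRY, convert to BRL at spot, deposit the BRL at 7.08%, and buy TRY forward at 0.13651 to cover the loan.
Arbitrage profit = |4,526,273.27 − 4,678,115.69| = BRL 151,842.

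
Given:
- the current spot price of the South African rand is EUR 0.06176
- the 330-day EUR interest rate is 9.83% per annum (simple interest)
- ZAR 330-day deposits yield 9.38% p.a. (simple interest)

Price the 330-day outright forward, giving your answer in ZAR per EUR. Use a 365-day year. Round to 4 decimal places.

T = 330/365 years.
EUR growth factor: 1 + 0.0983×330/365 = 1.08887397.
Growth of 1 ZAR over T: 1 + 0.0938×330/365 = 1.08480548.
Forward (EUR per ZAR) = 0.06176 × 1.08887397 / 1.08480548 = 0.061991627.
Quoted the other way: 1/0.061991627 = 16.1312 ZAR per EUR.

16.1312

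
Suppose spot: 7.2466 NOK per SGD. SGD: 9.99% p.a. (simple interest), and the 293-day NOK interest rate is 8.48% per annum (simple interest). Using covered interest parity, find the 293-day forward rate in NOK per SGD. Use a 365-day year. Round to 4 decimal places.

T = 293/365 years.
NOK growth factor: 1 + 0.0848×293/365 = 1.0680723.
SGD accumulates by 1 + 0.0999×293/365 = 1.0801937.
So F = 7.2466 × 1.0680723 / 1.0801937 = 7.165282 (NOK/SGD).

7.1653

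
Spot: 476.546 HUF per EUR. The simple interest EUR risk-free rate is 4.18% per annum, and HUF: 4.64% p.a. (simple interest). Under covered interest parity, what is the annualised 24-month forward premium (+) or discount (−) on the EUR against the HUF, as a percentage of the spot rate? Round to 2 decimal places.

+0.42%

T = 2 years.
F = S · g_HUF/g_EUR = 476.546 × 1.092800/1.083600 = 480.591979.
(F − S)/S ÷ T = (480.591979 − 476.546)/476.546/2 = 0.004245 → 0.42%.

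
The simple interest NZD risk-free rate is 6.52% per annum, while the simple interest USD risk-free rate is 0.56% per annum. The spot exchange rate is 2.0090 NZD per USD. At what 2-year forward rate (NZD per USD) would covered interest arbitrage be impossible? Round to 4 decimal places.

2.2458

T = 2 years.
NZD growth factor: 1 + 0.0652×2 = 1.130400.
USD growth factor: 1 + 0.0056×2 = 1.011200.
Forward (NZD per USD) = 2.009 × 1.130400 / 1.011200 = 2.245820.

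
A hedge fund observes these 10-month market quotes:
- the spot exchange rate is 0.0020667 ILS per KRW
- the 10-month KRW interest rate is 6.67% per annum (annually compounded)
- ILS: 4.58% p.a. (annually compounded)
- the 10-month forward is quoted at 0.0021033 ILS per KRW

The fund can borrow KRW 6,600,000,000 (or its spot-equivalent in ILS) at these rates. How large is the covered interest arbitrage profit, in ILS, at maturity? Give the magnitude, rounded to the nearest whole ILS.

T = 10/12 years.
Route A — deposit KRW, sell forward: 6,600,000,000 × 1.0552821186 × 0.0021033 = ILS 14,649,194.21.
Route B — convert at spot, deposit ILS: 6,600,000,000 × 0.0020667 × 1.0380235292 = ILS 14,158,869.30.
The quoted forward overvalues KRW, so borrow ILS, buy KRW at spot, deposit the KRW at 6.67%, and sell the proceeds forward at 0.0021033.
Profit = 14,649,194.21 − 14,158,869.30 = ILS 490,325.

ILS 490,325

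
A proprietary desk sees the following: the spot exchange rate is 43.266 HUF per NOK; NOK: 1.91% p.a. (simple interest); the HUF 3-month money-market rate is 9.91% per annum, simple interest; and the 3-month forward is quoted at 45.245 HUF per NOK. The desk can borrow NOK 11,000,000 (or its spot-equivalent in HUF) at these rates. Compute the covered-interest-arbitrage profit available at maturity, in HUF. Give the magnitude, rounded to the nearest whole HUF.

HUF 12,354,427

T = 3/12 years.
Route A — deposit NOK, sell forward: 11,000,000 × 1.004775 × 45.245 = HUF 500,071,493.63.
Route B — convert at spot, deposit HUF: 11,000,000 × 43.266 × 1.024775 = HUF 487,717,066.65.
The quoted forward overvalues NOK, so borrow HUF, buy NOK at spot, deposit the NOK at 1.91%, and sell the proceeds forward at 45.245.
Profit = 500,071,493.63 − 487,717,066.65 = HUF 12,354,427.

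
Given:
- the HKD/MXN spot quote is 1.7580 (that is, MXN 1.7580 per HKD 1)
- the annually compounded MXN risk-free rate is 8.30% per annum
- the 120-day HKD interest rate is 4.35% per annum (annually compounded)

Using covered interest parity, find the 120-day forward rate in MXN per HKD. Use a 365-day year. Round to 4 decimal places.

1.7796

T = 120/365 years.
Growth of 1 MXN over T: (1 + 0.0830)^(120/365) = 1.0265609.
HKD accumulates by (1 + 0.0435)^(120/365) = 1.0140975.
So F = 1.758 × 1.0265609 / 1.0140975 = 1.779606 (MXN/HKD).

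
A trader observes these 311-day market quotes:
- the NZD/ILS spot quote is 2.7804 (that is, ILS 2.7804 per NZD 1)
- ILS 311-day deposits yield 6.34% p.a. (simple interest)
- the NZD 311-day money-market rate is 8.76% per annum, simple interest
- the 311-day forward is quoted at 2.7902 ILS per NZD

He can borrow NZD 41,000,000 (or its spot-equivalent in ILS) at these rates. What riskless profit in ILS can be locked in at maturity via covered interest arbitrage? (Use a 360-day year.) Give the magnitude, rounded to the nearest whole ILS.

T = 311/360 years.
Invest the NZD and cover forward: 41,000,000 × 1.07567666667 × 2.7902 = ILS 123,055,474.45.
Convert at spot and invest in ILS: 41,000,000 × 2.7804 × 1.05477055556 = ILS 120,240,046.16.
The quoted forward overvalues NZD, so borrow ILS, buy NZD at spot, deposit the NZD at 8.76%, and sell the proceeds forward at 2.7902.
The gap between the two covered legs is ILS 2,815,428.

ILS 2,815,428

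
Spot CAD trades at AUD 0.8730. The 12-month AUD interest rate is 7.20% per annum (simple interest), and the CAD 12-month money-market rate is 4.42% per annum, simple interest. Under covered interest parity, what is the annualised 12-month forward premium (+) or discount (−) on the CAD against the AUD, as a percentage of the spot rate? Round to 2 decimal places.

+2.66%

T = 1 year.
No-arbitrage forward: 0.873 × 1.072000 / 1.044200 = 0.8962421 AUD/CAD.
(F − S)/S ÷ T = (0.8962421 − 0.873)/0.873/1 = 0.026623 → 2.66%.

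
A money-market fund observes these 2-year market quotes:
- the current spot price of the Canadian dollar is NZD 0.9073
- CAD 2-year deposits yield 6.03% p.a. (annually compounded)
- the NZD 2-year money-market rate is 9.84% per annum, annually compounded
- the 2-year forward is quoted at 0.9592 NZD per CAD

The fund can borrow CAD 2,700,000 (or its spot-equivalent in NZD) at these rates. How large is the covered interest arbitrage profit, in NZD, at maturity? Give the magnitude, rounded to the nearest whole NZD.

T = 2 years.
Invest the CAD and cover forward: 2,700,000 × 1.12423609 × 0.9592 = NZD 2,911,591.60.
Convert at spot and invest in NZD: 2,700,000 × 0.9073 × 1.20648256 = NZD 2,955,532.39.
The quoted forward undervalues CAD, so borrow CAD, convert to NZD at spot, deposit the NZD at 9.84%, and buy CAD forward at 0.9592 to cover the loan.
The gap between the two covered legs is NZD 43,941.

NZD 43,941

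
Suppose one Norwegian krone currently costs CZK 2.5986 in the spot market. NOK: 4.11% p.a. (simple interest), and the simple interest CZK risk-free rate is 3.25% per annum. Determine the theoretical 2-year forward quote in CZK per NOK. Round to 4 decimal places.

T = 2 years.
CZK growth factor: 1 + 0.0325×2 = 1.065000.
Growth of 1 NOK over T: 1 + 0.0411×2 = 1.082200.
So F = 2.5986 × 1.065000 / 1.082200 = 2.557299 (CZK/NOK).

2.5573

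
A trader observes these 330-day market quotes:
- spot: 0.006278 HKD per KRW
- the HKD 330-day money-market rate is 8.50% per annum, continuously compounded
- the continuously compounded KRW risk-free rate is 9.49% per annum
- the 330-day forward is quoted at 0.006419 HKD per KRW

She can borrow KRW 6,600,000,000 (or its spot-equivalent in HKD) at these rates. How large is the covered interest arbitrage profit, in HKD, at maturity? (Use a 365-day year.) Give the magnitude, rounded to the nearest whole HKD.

HKD 1,416,263

T = 330/365 years.
Route A — deposit KRW, sell forward: 6,600,000,000 × 1.0895883888 × 0.006419 = HKD 46,160,847.93.
Route B — convert at spot, deposit HKD: 6,600,000,000 × 0.006278 × 1.0798793426 = HKD 44,744,584.58.
The quoted forward overvalues KRW, so borrow HKD, buy KRW at spot, deposit the KRW at 9.49%, and sell the proceeds forward at 0.006419.
The gap between the two covered legs is HKD 1,416,263.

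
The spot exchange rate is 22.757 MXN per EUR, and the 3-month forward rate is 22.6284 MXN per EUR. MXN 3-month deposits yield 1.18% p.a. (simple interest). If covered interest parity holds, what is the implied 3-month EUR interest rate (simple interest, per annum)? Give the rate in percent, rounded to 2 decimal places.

T = 3/12 years.
By CIP, F/S equals the MXN-to-EUR growth ratio: 22.6284/22.757 = 0.9943490.
The MXN side grows by 1 + 0.0118×3/12 = 1.002950.
So the EUR growth factor = 1.0086499.
(1.0086499 − 1)/T = 0.034600, i.e. 3.46%.

3.46%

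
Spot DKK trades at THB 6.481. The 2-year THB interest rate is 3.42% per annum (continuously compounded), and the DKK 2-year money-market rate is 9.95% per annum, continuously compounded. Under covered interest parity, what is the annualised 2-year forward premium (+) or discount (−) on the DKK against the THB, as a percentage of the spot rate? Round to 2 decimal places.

T = 2 years.
No-arbitrage forward: 6.481 × 1.0707935 / 1.220182 = 5.687523 THB/DKK.
(F − S)/S ÷ T = (5.687523 − 6.481)/6.481/2 = -0.061216 → -6.12%.

-6.12%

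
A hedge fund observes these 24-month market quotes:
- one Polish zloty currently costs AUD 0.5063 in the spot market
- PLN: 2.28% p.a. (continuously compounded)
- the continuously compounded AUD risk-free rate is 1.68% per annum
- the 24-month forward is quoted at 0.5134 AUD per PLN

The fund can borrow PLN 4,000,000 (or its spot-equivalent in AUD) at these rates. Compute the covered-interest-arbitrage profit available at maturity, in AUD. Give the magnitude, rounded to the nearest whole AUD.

T = 2 years.
Route A — deposit PLN, sell forward: 4,000,000 × 1.046655665 × 0.5134 = AUD 2,149,412.07.
Route B — convert at spot, deposit AUD: 4,000,000 × 0.5063 × 1.034170856 = AUD 2,094,402.82.
The quoted forward overvalues PLN, so borrow AUD, buy PLN at spot, deposit the PLN at 2.28%, and sell the proceeds forward at 0.5134.
Arbitrage profit = |2,149,412.07 − 2,094,402.82| = AUD 55,009.

AUD 55,009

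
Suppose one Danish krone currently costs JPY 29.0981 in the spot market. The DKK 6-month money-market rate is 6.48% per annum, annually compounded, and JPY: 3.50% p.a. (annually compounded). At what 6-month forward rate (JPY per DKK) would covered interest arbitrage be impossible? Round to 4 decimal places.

T = 6/12 years.
Growth of 1 JPY over T: (1 + 0.0350)^(6/12) = 1.0173495.
DKK growth factor: (1 + 0.0648)^(6/12) = 1.03189147.
Forward (JPY per DKK) = 29.0981 × 1.0173495 / 1.03189147 = 28.688034.

28.6880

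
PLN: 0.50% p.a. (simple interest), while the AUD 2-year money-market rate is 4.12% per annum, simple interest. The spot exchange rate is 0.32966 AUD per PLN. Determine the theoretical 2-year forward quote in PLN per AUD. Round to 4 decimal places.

T = 2 years.
Growth of 1 AUD over T: 1 + 0.0412×2 = 1.082400.
PLN growth factor: 1 + 0.0050×2 = 1.010000.
CIP: F = S · (grow AUD)/(grow PLN) = 0.32966 × 1.082400/1.010000 = 0.3532911 AUD per PLN.
Quoted the other way: 1/0.3532911 = 2.8305 PLN per AUD.

2.8305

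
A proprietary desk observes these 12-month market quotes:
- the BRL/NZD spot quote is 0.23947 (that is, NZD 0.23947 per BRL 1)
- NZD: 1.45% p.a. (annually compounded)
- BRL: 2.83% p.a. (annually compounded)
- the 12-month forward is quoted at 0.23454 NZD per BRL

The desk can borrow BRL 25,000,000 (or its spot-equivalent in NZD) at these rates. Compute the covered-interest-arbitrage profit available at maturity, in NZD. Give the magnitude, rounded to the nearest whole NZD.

T = 1 year.
Route A — deposit BRL, sell forward: 25,000,000 × 1.028300 × 0.23454 = NZD 6,029,437.05.
Route B — convert at spot, deposit NZD: 25,000,000 × 0.23947 × 1.014500 = NZD 6,073,557.88.
The quoted forward undervalues BRL, so borrow BRL, convert to NZD at spot, deposit the NZD at 1.45%, and buy BRL forward at 0.23454 to cover the loan.
Profit = 6,073,557.88 − 6,029,437.05 = NZD 44,121.

NZD 44,121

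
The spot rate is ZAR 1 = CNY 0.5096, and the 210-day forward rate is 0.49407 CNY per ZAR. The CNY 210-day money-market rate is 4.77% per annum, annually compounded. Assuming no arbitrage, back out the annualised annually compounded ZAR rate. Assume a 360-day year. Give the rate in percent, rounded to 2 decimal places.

T = 210/360 years.
By CIP, F/S equals the CNY-to-ZAR growth ratio: 0.49407/0.5096 = 0.9695251.
The CNY side grows by (1 + 0.0477)^(210/360) = 1.0275545.
So the ZAR growth factor = 1.0598534.
Annualise: 1.0598534^(360/210) − 1 = 0.104787 = 10.48%.

10.48%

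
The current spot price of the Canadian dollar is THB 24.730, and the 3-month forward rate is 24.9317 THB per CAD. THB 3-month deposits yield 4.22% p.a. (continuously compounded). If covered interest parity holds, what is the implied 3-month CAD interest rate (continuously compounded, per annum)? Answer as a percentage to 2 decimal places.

0.97%

T = 3/12 years.
CIP gives F = S · g_THB/g_CAD, so g_THB/g_CAD = 24.9317/24.73 = 1.0081561.
The THB side grows by e^(0.0422×3/12) = 1.0106058.
So the CAD growth factor = 1.0024299.
Take logs: ln 1.0024299 / (3/12) = 0.009708, so 0.97%.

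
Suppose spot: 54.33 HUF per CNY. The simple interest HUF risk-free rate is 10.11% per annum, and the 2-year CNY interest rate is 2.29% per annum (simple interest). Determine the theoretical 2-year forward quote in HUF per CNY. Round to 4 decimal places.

62.4551

T = 2 years.
HUF accumulates by 1 + 0.1011×2 = 1.202200.
CNY growth factor: 1 + 0.0229×2 = 1.045800.
Forward (HUF per CNY) = 54.33 × 1.202200 / 1.045800 = 62.455083.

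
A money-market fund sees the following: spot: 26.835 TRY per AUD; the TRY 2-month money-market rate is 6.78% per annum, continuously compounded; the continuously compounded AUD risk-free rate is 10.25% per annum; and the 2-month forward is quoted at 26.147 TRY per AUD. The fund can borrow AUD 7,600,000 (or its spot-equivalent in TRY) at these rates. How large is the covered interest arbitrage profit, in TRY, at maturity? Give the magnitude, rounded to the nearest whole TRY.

T = 2/12 years.
Keep in AUD, deliver into the forward: 7,600,000·1.01723008797·26.147 = TRY 202,141,114.84.
Swap to TRY now, deposit: 7,600,000·26.835·1.01136408616 = TRY 206,263,659.92.
The quoted forward undervalues AUD, so borrow AUD, convert to TRY at spot, deposit the TRY at 6.78%, and buy AUD forward at 26.147 to cover the loan.
Profit = 206,263,659.92 − 202,141,114.84 = TRY 4,122,545.

TRY 4,122,545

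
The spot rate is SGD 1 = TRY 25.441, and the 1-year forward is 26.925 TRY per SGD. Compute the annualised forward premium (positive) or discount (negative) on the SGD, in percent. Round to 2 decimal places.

T = 1 year.
SGD trades forward at +5.83310% vs spot over the period.
Per annum: 0.0583310 / 1 = 0.058331 = 5.83%.

+5.83%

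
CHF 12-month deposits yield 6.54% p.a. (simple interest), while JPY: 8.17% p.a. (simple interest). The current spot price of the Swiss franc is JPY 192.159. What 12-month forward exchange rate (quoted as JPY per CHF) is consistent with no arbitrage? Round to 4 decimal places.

T = 1 year.
JPY accumulates by 1 + 0.0817×1 = 1.081700.
CHF accumulates by 1 + 0.0654×1 = 1.065400.
CIP: F = S · (grow JPY)/(grow CHF) = 192.159 × 1.081700/1.065400 = 195.098921 JPY per CHF.

195.0989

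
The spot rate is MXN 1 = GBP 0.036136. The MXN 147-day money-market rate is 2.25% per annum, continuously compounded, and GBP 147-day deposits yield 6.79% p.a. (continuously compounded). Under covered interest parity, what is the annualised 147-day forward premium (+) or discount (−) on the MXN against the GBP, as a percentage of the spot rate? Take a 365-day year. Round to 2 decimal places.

T = 147/365 years.
F = S · g_GBP/g_MXN = 0.036136 × 1.0277234/1.0091028 = 0.036802804.
(F − S)/S ÷ T = (0.036802804 − 0.036136)/0.036136/(147/365) = 0.045818 → 4.58%.

+4.58%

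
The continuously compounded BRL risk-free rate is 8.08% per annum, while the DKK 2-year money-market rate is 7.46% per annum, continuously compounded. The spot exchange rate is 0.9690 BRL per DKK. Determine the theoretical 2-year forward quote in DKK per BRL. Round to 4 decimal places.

T = 2 years.
BRL growth factor: e^(0.0808×2) = 1.175390.
DKK growth factor: e^(0.0746×2) = 1.1609051.
So F = 0.969 × 1.175390 / 1.1609051 = 0.9810905 (BRL/DKK).
Invert for DKK per BRL: 1 / 0.9810905 = 1.0193.

1.0193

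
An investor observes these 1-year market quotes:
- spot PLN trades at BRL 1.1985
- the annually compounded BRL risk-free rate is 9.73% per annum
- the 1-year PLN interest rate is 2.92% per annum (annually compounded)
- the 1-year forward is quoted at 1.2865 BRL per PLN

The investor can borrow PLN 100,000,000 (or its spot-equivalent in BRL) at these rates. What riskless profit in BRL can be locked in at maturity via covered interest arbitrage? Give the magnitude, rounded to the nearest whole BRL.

BRL 895,175

T = 1 year.
Invest the PLN and cover forward: 100,000,000 × 1.029200 × 1.2865 = BRL 132,406,580.00.
Convert at spot and invest in BRL: 100,000,000 × 1.1985 × 1.097300 = BRL 131,511,405.00.
The quoted forward overvalues PLN, so borrow BRL, buy PLN at spot, deposit the PLN at 2.92%, and sell the proceeds forward at 1.2865.
Arbitrage profit = |132,406,580.00 − 131,511,405.00| = BRL 895,175.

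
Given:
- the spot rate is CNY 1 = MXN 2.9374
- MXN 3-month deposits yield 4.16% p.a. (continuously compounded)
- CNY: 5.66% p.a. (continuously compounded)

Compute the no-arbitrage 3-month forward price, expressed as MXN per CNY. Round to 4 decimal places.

T = 3/12 years.
MXN growth factor: e^(0.0416×3/12) = 1.0104543.
Growth of 1 CNY over T: e^(0.0566×3/12) = 1.0142506.
CIP: F = S · (grow MXN)/(grow CNY) = 2.9374 × 1.0104543/1.0142506 = 2.926405 MXN per CNY.

2.9264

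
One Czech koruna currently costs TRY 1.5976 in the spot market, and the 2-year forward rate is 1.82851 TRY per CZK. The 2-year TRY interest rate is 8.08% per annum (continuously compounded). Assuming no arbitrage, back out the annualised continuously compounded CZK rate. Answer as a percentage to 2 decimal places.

T = 2 years.
F/S = 1.82851/1.5976 = 1.1445356 = (growth of TRY) / (growth of CZK).
TRY growth factor: e^(0.0808×2) = 1.175390.
That pins the CZK growth at 1.026958.
Take logs: ln 1.026958 / 2 = 0.013301, so 1.33%.

1.33%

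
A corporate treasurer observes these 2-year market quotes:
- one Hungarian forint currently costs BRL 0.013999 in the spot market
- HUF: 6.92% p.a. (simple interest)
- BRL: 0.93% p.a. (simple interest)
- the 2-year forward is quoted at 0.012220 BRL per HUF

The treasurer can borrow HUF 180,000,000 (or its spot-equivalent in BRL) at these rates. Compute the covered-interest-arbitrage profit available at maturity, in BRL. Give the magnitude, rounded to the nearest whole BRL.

BRL 62,664

T = 2 years.
Invest the HUF and cover forward: 180,000,000 × 1.138400 × 0.012220 = BRL 2,504,024.64.
Convert at spot and invest in BRL: 180,000,000 × 0.013999 × 1.018600 = BRL 2,566,688.65.
The quoted forward undervalues HUF, so borrow HUF, convert to BRL at spot, deposit the BRL at 0.93%, and buy HUF forward at 0.012220 to cover the loan.
Profit = 2,566,688.65 − 2,504,024.64 = BRL 62,664.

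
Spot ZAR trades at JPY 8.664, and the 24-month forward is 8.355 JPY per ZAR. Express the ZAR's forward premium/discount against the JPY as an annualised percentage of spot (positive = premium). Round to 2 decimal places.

T = 2 years.
ZAR trades forward at -3.56648% vs spot over the period.
Annualise by dividing by T: -0.0356648 / 2 = -0.017832 → -1.78%.

-1.78%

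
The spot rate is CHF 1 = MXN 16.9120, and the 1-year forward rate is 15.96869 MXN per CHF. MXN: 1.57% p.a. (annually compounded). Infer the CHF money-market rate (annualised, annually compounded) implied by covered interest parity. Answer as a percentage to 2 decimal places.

T = 1 year.
CIP gives F = S · g_MXN/g_CHF, so g_MXN/g_CHF = 15.96869/16.912 = 0.9442224.
The MXN side grows by (1 + 0.0157)^1 = 1.015700.
So the CHF growth factor = 1.075700.
Annualise: 1.075700^(1/1) − 1 = 0.075700 = 7.57%.

7.57%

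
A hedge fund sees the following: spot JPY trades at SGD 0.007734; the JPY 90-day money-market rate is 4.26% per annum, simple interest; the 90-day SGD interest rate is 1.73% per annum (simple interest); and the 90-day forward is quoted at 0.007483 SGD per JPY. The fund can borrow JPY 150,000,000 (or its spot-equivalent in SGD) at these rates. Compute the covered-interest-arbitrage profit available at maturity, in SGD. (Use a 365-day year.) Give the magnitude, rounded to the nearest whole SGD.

T = 90/365 years.
Keep in JPY, deliver into the forward: 150,000,000·1.01050411·0.007483 = SGD 1,134,240.34.
Swap to SGD now, deposit: 150,000,000·0.007734·1.004265753 = SGD 1,165,048.70.
The quoted forward undervalues JPY, so borrow JPY, convert to SGD at spot, deposit the SGD at 1.73%, and buy JPY forward at 0.007483 to cover the loan.
Profit = 1,165,048.70 − 1,134,240.34 = SGD 30,808.

SGD 30,808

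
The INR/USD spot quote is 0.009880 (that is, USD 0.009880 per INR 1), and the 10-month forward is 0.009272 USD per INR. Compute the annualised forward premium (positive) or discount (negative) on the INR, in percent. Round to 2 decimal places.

-7.38%

T = 10/12 years.
Period premium: (0.009272 − 0.00988)/0.00988 = -0.0615385.
Per annum: -0.0615385 / (10/12) = -0.073846 = -7.38%.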